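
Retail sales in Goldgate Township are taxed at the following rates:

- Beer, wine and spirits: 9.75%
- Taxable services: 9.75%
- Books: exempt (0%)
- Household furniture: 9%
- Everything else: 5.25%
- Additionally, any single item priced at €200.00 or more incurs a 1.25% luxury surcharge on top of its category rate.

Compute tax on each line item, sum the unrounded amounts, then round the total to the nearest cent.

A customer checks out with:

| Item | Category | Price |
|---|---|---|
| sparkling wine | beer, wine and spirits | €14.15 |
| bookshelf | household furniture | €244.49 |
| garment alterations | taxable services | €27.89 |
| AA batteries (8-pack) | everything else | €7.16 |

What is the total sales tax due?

Sparkling wine €14.15: beer, wine and spirits → 9.75% → €1.379625
Bookshelf €244.49: household furniture → 9% + 1.25% surcharge = 10.25% → €25.060225
Garment alterations €27.89: taxable services → 9.75% → €2.719275
AA batteries (8-pack) €7.16: everything else → 5.25% → €0.3759
Unrounded tax sum = €29.535025 → €29.54

€29.54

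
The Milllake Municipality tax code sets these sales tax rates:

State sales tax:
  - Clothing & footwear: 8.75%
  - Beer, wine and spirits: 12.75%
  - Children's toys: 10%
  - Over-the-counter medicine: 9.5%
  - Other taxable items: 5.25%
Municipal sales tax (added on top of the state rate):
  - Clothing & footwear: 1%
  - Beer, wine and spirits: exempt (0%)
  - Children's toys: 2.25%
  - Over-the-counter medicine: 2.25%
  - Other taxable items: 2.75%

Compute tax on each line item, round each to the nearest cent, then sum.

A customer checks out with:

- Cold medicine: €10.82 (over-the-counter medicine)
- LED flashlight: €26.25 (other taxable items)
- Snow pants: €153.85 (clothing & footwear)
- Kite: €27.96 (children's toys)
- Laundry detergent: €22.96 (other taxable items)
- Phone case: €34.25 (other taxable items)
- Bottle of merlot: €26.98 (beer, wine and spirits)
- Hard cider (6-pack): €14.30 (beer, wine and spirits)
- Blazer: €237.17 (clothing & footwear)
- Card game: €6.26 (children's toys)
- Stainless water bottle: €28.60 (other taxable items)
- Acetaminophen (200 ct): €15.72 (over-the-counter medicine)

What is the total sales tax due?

Cold medicine €10.82: over-the-counter medicine → 9.5% + 2.25% municipal = 11.75% → €1.27
LED flashlight €26.25: other taxable items → 5.25% + 2.75% municipal = 8% → €2.10
Snow pants €153.85: clothing & footwear → 8.75% + 1% municipal = 9.75% → €15.00
Kite €27.96: children's toys → 10% + 2.25% municipal = 12.25% → €3.43
Laundry detergent €22.96: other taxable items → 5.25% + 2.75% municipal = 8% → €1.84
Phone case €34.25: other taxable items → 5.25% + 2.75% municipal = 8% → €2.74
Bottle of merlot €26.98: beer, wine and spirits → 12.75% + 0% municipal = 12.75% → €3.44
Hard cider (6-pack) €14.30: beer, wine and spirits → 12.75% + 0% municipal = 12.75% → €1.82
Blazer €237.17: clothing & footwear → 8.75% + 1% municipal = 9.75% → €23.12
Card game €6.26: children's toys → 10% + 2.25% municipal = 12.25% → €0.77
Stainless water bottle €28.60: other taxable items → 5.25% + 2.75% municipal = 8% → €2.29
Acetaminophen (200 ct) €15.72: over-the-counter medicine → 9.5% + 2.25% municipal = 11.75% → €1.85
Total tax = €1.27 + €2.10 + €15.00 + €3.43 + €1.84 + €2.74 + €3.44 + €1.82 + €23.12 + €0.77 + €2.29 + €1.85 = €59.67

€59.67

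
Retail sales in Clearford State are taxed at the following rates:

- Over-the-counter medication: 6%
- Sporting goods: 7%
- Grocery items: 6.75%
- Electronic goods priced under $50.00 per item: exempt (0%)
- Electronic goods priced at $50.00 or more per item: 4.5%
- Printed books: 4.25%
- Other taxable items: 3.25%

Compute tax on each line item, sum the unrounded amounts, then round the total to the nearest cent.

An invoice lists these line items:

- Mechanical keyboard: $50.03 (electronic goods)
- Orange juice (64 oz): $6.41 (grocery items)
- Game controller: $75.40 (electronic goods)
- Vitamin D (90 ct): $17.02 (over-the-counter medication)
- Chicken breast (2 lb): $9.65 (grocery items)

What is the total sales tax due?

Mechanical keyboard $50.03: electronic goods, $50.00 or more → 4.5% → $2.25135
Orange juice (64 oz) $6.41: grocery items → 6.75% → $0.432675
Game controller $75.40: electronic goods, $50.00 or more → 4.5% → $3.393
Vitamin D (90 ct) $17.02: over-the-counter medication → 6% → $1.0212
Chicken breast (2 lb) $9.65: grocery items → 6.75% → $0.651375
Unrounded tax sum = $7.7496 → $7.75

$7.75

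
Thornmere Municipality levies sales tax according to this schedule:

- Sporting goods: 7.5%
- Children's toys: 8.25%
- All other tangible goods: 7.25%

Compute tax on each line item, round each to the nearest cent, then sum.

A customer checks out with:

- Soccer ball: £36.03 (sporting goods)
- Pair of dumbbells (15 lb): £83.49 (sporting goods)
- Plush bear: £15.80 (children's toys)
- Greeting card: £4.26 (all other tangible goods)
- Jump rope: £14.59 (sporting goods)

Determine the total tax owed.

Soccer ball £36.03: sporting goods → 7.5% → £2.70
Pair of dumbbells (15 lb) £83.49: sporting goods → 7.5% → £6.26
Plush bear £15.80: children's toys → 8.25% → £1.30
Greeting card £4.26: all other tangible goods → 7.25% → £0.31
Jump rope £14.59: sporting goods → 7.5% → £1.09
Total tax = £2.70 + £6.26 + £1.30 + £0.31 + £1.09 = £11.66

£11.66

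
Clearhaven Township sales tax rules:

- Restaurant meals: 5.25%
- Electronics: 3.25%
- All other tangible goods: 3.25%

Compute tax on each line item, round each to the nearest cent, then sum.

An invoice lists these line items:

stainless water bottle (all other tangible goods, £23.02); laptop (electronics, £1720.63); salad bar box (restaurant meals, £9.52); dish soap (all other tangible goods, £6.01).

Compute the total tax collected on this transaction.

£57.37

Stainless water bottle £23.02: all other tangible goods → 3.25% → £0.75
Laptop £1720.63: electronics → 3.25% → £55.92
Salad bar box £9.52: restaurant meals → 5.25% → £0.50
Dish soap £6.01: all other tangible goods → 3.25% → £0.20
Total tax = £0.75 + £55.92 + £0.50 + £0.20 = £57.37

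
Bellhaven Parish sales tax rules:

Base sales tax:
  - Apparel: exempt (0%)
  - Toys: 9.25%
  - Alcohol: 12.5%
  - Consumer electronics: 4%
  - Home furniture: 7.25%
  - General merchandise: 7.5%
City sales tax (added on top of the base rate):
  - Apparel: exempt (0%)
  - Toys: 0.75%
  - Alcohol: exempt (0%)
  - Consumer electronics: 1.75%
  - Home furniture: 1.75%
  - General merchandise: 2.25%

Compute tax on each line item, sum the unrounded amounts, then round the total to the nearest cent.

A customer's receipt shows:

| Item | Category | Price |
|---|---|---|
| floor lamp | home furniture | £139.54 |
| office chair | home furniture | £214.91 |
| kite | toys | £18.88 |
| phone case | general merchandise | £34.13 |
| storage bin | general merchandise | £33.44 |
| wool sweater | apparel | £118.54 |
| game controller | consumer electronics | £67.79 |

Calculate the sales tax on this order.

Floor lamp £139.54: home furniture → 7.25% + 1.75% city = 9% → £12.5586
Office chair £214.91: home furniture → 7.25% + 1.75% city = 9% → £19.3419
Kite £18.88: toys → 9.25% + 0.75% city = 10% → £1.888
Phone case £34.13: general merchandise → 7.5% + 2.25% city = 9.75% → £3.327675
Storage bin £33.44: general merchandise → 7.5% + 2.25% city = 9.75% → £3.2604
Wool sweater £118.54: apparel → 0% + 0% city = 0% → £0.00
Game controller £67.79: consumer electronics → 4% + 1.75% city = 5.75% → £3.897925
Unrounded tax sum = £44.2745 → £44.27

£44.27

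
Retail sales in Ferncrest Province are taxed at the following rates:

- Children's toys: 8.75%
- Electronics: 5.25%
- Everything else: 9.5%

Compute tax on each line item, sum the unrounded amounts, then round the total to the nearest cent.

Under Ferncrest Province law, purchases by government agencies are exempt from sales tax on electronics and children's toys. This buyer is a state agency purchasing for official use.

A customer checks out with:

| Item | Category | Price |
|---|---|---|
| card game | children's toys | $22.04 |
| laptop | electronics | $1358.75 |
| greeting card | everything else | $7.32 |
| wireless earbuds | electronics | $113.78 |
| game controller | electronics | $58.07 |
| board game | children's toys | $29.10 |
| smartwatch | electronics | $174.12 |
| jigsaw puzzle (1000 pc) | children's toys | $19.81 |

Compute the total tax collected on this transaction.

$0.70

Card game $22.04: children's toys, buyer-exempt → 0% → $0.00
Laptop $1358.75: electronics, buyer-exempt → 0% → $0.00
Greeting card $7.32: everything else → 9.5% → $0.6954
Wireless earbuds $113.78: electronics, buyer-exempt → 0% → $0.00
Game controller $58.07: electronics, buyer-exempt → 0% → $0.00
Board game $29.10: children's toys, buyer-exempt → 0% → $0.00
Smartwatch $174.12: electronics, buyer-exempt → 0% → $0.00
Jigsaw puzzle (1000 pc) $19.81: children's toys, buyer-exempt → 0% → $0.00
Unrounded tax sum = $0.6954 → $0.70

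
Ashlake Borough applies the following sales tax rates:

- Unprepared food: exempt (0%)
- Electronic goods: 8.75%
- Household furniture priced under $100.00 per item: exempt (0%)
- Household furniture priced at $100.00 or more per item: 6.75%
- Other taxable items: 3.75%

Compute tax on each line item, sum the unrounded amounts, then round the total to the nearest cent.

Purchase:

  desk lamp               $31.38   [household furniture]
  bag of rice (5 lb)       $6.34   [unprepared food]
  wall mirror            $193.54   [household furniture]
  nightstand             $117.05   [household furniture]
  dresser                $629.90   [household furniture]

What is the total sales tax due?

Desk lamp $31.38: household furniture, under $100.00 → 0% → $0.00
Bag of rice (5 lb) $6.34: unprepared food → 0% → $0.00
Wall mirror $193.54: household furniture, $100.00 or more → 6.75% → $13.06395
Nightstand $117.05: household furniture, $100.00 or more → 6.75% → $7.900875
Dresser $629.90: household furniture, $100.00 or more → 6.75% → $42.51825
Unrounded tax sum = $63.483075 → $63.48

$63.48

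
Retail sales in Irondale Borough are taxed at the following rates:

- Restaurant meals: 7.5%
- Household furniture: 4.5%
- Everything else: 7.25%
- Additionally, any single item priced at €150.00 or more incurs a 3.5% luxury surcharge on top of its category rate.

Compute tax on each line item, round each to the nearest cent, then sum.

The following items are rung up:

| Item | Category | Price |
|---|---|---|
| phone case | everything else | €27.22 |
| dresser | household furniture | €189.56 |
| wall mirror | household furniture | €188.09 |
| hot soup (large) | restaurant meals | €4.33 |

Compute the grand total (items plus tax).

Phone case €27.22: everything else → 7.25% → €1.97
Dresser €189.56: household furniture → 4.5% + 3.5% surcharge = 8% → €15.16
Wall mirror €188.09: household furniture → 4.5% + 3.5% surcharge = 8% → €15.05
Hot soup (large) €4.33: restaurant meals → 7.5% → €0.32
Subtotal = €409.20; tax = €32.50; total due = €441.70

€441.70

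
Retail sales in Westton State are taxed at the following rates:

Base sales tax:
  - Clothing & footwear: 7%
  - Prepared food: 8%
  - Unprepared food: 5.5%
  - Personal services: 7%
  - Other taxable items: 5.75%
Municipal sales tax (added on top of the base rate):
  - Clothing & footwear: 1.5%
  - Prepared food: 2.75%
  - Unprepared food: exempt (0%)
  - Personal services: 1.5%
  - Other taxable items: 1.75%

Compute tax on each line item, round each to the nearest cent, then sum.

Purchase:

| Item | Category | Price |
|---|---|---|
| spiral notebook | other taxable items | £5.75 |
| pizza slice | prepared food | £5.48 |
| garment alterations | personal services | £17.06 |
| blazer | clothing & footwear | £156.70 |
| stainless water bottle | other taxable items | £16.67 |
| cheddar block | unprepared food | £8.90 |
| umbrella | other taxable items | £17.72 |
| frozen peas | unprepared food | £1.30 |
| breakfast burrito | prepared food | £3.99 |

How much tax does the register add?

Spiral notebook £5.75: other taxable items → 5.75% + 1.75% municipal = 7.5% → £0.43
Pizza slice £5.48: prepared food → 8% + 2.75% municipal = 10.75% → £0.59
Garment alterations £17.06: personal services → 7% + 1.5% municipal = 8.5% → £1.45
Blazer £156.70: clothing & footwear → 7% + 1.5% municipal = 8.5% → £13.32
Stainless water bottle £16.67: other taxable items → 5.75% + 1.75% municipal = 7.5% → £1.25
Cheddar block £8.90: unprepared food → 5.5% + 0% municipal = 5.5% → £0.49
Umbrella £17.72: other taxable items → 5.75% + 1.75% municipal = 7.5% → £1.33
Frozen peas £1.30: unprepared food → 5.5% + 0% municipal = 5.5% → £0.07
Breakfast burrito £3.99: prepared food → 8% + 2.75% municipal = 10.75% → £0.43
Total tax = £0.43 + £0.59 + £1.45 + £13.32 + £1.25 + £0.49 + £1.33 + £0.07 + £0.43 = £19.36

£19.36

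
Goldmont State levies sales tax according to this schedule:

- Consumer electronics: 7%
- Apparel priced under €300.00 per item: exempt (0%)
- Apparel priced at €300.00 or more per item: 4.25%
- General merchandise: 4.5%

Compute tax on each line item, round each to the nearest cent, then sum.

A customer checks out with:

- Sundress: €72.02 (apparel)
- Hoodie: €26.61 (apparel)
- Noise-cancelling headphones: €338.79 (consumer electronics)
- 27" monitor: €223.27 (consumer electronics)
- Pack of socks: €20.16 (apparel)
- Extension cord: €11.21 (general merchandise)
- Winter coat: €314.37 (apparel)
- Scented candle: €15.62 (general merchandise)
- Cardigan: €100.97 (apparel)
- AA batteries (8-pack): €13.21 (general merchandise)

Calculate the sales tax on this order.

Sundress €72.02: apparel, under €300.00 → 0% → €0.00
Hoodie €26.61: apparel, under €300.00 → 0% → €0.00
Noise-cancelling headphones €338.79: consumer electronics → 7% → €23.72
27" monitor €223.27: consumer electronics → 7% → €15.63
Pack of socks €20.16: apparel, under €300.00 → 0% → €0.00
Extension cord €11.21: general merchandise → 4.5% → €0.50
Winter coat €314.37: apparel, €300.00 or more → 4.25% → €13.36
Scented candle €15.62: general merchandise → 4.5% → €0.70
Cardigan €100.97: apparel, under €300.00 → 0% → €0.00
AA batteries (8-pack) €13.21: general merchandise → 4.5% → €0.59
Total tax = €23.72 + €15.63 + €0.50 + €13.36 + €0.70 + €0.59 = €54.50

€54.50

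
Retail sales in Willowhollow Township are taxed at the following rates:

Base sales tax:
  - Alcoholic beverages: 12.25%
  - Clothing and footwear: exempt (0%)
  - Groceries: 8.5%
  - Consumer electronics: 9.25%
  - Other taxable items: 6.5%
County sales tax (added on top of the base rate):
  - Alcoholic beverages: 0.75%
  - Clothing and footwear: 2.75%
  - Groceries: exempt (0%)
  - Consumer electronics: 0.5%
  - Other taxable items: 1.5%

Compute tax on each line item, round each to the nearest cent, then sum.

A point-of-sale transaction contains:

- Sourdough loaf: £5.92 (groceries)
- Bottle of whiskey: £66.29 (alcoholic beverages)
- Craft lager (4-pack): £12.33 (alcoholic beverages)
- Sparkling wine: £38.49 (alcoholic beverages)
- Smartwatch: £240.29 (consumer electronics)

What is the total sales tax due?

Sourdough loaf £5.92: groceries → 8.5% + 0% county = 8.5% → £0.50
Bottle of whiskey £66.29: alcoholic beverages → 12.25% + 0.75% county = 13% → £8.62
Craft lager (4-pack) £12.33: alcoholic beverages → 12.25% + 0.75% county = 13% → £1.60
Sparkling wine £38.49: alcoholic beverages → 12.25% + 0.75% county = 13% → £5.00
Smartwatch £240.29: consumer electronics → 9.25% + 0.5% county = 9.75% → £23.43
Total tax = £0.50 + £8.62 + £1.60 + £5.00 + £23.43 = £39.15

£39.15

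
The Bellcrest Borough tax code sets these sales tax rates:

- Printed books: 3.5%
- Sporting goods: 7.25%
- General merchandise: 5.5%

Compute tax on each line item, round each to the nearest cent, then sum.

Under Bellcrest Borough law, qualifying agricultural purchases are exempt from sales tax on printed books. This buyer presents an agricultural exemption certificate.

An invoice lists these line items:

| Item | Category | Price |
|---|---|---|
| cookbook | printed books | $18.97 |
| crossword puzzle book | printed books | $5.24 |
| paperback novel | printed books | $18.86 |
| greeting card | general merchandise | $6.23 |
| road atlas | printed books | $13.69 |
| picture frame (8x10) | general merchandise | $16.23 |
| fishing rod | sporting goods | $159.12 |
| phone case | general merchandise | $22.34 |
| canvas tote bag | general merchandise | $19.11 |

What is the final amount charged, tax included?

$294.84

Cookbook $18.97: printed books, buyer-exempt → 0% → $0.00
Crossword puzzle book $5.24: printed books, buyer-exempt → 0% → $0.00
Paperback novel $18.86: printed books, buyer-exempt → 0% → $0.00
Greeting card $6.23: general merchandise → 5.5% → $0.34
Road atlas $13.69: printed books, buyer-exempt → 0% → $0.00
Picture frame (8x10) $16.23: general merchandise → 5.5% → $0.89
Fishing rod $159.12: sporting goods → 7.25% → $11.54
Phone case $22.34: general merchandise → 5.5% → $1.23
Canvas tote bag $19.11: general merchandise → 5.5% → $1.05
Subtotal = $279.79; tax = $15.05; total due = $294.84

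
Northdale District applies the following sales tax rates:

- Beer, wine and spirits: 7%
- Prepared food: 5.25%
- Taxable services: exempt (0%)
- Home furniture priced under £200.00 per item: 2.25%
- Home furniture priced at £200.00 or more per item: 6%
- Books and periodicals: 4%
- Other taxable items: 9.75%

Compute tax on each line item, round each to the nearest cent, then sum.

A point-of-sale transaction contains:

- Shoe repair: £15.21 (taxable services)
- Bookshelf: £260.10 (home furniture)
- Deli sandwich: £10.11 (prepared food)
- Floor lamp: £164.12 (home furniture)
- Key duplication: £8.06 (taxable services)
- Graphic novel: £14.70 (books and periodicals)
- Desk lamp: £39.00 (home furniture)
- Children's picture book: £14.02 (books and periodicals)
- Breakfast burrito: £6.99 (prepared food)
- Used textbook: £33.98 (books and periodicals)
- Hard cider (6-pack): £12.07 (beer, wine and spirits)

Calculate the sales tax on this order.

Shoe repair £15.21: taxable services → 0% → £0.00
Bookshelf £260.10: home furniture, £200.00 or more → 6% → £15.61
Deli sandwich £10.11: prepared food → 5.25% → £0.53
Floor lamp £164.12: home furniture, under £200.00 → 2.25% → £3.69
Key duplication £8.06: taxable services → 0% → £0.00
Graphic novel £14.70: books and periodicals → 4% → £0.59
Desk lamp £39.00: home furniture, under £200.00 → 2.25% → £0.88
Children's picture book £14.02: books and periodicals → 4% → £0.56
Breakfast burrito £6.99: prepared food → 5.25% → £0.37
Used textbook £33.98: books and periodicals → 4% → £1.36
Hard cider (6-pack) £12.07: beer, wine and spirits → 7% → £0.84
Total tax = £15.61 + £0.53 + £3.69 + £0.59 + £0.88 + £0.56 + £0.37 + £1.36 + £0.84 = £24.43

£24.43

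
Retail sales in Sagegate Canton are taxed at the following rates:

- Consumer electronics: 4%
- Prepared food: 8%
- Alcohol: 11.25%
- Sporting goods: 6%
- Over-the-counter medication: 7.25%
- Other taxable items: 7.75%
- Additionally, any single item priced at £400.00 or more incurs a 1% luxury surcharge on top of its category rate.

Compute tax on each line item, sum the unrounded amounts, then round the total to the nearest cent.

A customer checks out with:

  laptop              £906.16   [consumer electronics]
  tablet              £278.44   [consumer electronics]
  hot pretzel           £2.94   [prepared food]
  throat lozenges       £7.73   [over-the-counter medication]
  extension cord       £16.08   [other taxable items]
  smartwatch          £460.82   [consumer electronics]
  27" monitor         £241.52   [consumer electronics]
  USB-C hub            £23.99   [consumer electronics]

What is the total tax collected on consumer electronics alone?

£90.11

Laptop £906.16: consumer electronics → 4% + 1% surcharge = 5% → £45.308
Tablet £278.44: consumer electronics → 4% → £11.1376
Smartwatch £460.82: consumer electronics → 4% + 1% surcharge = 5% → £23.041
27" monitor £241.52: consumer electronics → 4% → £9.6608
USB-C hub £23.99: consumer electronics → 4% → £0.9596
Tax on consumer electronics: unrounded sum = £90.107 → £90.11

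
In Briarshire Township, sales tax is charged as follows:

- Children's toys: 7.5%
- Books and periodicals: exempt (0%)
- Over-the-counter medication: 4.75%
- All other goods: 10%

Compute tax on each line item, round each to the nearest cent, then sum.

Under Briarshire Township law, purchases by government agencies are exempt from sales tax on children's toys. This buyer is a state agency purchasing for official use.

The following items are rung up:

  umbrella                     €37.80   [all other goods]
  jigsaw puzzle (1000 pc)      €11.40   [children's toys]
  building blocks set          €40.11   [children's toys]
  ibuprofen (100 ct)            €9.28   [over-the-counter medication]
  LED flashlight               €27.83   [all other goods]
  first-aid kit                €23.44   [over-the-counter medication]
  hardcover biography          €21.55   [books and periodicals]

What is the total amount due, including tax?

Umbrella €37.80: all other goods → 10% → €3.78
Jigsaw puzzle (1000 pc) €11.40: children's toys, buyer-exempt → 0% → €0.00
Building blocks set €40.11: children's toys, buyer-exempt → 0% → €0.00
Ibuprofen (100 ct) €9.28: over-the-counter medication → 4.75% → €0.44
LED flashlight €27.83: all other goods → 10% → €2.78
First-aid kit €23.44: over-the-counter medication → 4.75% → €1.11
Hardcover biography €21.55: books and periodicals → 0% → €0.00
Subtotal = €171.41; tax = €8.11; total due = €179.52

€179.52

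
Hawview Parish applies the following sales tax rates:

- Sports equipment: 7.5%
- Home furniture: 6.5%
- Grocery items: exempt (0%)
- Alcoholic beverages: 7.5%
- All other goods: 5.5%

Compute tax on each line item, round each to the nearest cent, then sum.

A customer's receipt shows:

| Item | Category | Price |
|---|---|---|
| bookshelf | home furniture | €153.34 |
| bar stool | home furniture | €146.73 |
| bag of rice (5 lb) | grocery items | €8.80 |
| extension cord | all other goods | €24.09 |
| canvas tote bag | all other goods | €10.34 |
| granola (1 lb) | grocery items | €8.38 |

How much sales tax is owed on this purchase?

€21.40

Bookshelf €153.34: home furniture → 6.5% → €9.97
Bar stool €146.73: home furniture → 6.5% → €9.54
Bag of rice (5 lb) €8.80: grocery items → 0% → €0.00
Extension cord €24.09: all other goods → 5.5% → €1.32
Canvas tote bag €10.34: all other goods → 5.5% → €0.57
Granola (1 lb) €8.38: grocery items → 0% → €0.00
Total tax = €9.97 + €9.54 + €1.32 + €0.57 = €21.40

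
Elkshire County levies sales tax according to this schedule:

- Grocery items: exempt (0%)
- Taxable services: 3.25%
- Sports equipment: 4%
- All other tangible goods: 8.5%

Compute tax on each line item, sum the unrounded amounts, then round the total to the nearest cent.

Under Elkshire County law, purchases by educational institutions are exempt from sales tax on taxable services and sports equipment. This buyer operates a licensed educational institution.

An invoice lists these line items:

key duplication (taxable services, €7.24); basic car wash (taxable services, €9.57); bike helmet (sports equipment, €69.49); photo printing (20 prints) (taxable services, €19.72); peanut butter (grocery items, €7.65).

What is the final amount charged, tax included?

Key duplication €7.24: taxable services, buyer-exempt → 0% → €0.00
Basic car wash €9.57: taxable services, buyer-exempt → 0% → €0.00
Bike helmet €69.49: sports equipment, buyer-exempt → 0% → €0.00
Photo printing (20 prints) €19.72: taxable services, buyer-exempt → 0% → €0.00
Peanut butter €7.65: grocery items → 0% → €0.00
Subtotal = €113.67; unrounded tax = €0.00 → €0.00; total due = €113.67

€113.67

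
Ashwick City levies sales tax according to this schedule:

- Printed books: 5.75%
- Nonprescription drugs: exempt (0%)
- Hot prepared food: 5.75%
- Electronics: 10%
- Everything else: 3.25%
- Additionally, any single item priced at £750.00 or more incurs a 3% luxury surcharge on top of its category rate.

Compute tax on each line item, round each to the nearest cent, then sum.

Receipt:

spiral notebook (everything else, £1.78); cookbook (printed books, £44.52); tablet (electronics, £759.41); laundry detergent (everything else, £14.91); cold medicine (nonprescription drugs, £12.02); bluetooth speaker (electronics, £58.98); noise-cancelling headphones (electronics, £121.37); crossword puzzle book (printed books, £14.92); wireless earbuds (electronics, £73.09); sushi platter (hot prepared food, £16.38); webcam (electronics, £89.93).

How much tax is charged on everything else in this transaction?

Spiral notebook £1.78: everything else → 3.25% → £0.06
Laundry detergent £14.91: everything else → 3.25% → £0.48
Tax on everything else = £0.06 + £0.48 = £0.54

£0.54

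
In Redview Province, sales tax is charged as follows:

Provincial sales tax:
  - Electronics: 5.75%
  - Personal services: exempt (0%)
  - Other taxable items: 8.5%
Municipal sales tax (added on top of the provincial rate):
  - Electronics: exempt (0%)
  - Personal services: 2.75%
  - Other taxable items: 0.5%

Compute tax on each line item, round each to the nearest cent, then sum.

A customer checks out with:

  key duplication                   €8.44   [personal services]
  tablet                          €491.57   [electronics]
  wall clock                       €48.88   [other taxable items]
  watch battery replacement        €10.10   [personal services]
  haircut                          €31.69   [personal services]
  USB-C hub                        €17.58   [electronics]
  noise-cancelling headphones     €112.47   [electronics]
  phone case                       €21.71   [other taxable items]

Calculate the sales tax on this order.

€43.48

Key duplication €8.44: personal services → 0% + 2.75% municipal = 2.75% → €0.23
Tablet €491.57: electronics → 5.75% + 0% municipal = 5.75% → €28.27
Wall clock €48.88: other taxable items → 8.5% + 0.5% municipal = 9% → €4.40
Watch battery replacement €10.10: personal services → 0% + 2.75% municipal = 2.75% → €0.28
Haircut €31.69: personal services → 0% + 2.75% municipal = 2.75% → €0.87
USB-C hub €17.58: electronics → 5.75% + 0% municipal = 5.75% → €1.01
Noise-cancelling headphones €112.47: electronics → 5.75% + 0% municipal = 5.75% → €6.47
Phone case €21.71: other taxable items → 8.5% + 0.5% municipal = 9% → €1.95
Total tax = €0.23 + €28.27 + €4.40 + €0.28 + €0.87 + €1.01 + €6.47 + €1.95 = €43.48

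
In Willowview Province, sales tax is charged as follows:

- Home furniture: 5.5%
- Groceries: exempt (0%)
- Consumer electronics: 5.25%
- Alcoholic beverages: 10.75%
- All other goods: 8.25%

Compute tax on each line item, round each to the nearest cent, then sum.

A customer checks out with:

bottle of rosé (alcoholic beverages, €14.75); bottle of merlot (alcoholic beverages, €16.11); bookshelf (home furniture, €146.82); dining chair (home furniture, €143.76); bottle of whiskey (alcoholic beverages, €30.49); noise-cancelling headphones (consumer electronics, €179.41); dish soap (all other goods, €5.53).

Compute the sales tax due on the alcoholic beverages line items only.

€6.60

Bottle of rosé €14.75: alcoholic beverages → 10.75% → €1.59
Bottle of merlot €16.11: alcoholic beverages → 10.75% → €1.73
Bottle of whiskey €30.49: alcoholic beverages → 10.75% → €3.28
Tax on alcoholic beverages = €1.59 + €1.73 + €3.28 = €6.60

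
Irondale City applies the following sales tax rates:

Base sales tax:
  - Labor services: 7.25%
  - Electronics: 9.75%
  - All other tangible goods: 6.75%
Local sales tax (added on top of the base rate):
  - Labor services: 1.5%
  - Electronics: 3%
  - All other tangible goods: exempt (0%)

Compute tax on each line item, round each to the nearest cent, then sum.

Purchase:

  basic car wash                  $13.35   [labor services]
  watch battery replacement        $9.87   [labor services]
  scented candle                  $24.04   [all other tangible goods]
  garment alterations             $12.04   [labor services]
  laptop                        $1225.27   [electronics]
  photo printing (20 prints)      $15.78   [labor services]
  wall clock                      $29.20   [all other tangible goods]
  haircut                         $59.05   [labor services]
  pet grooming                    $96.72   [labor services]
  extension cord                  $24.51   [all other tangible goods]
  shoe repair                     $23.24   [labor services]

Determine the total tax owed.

Basic car wash $13.35: labor services → 7.25% + 1.5% local = 8.75% → $1.17
Watch battery replacement $9.87: labor services → 7.25% + 1.5% local = 8.75% → $0.86
Scented candle $24.04: all other tangible goods → 6.75% + 0% local = 6.75% → $1.62
Garment alterations $12.04: labor services → 7.25% + 1.5% local = 8.75% → $1.05
Laptop $1225.27: electronics → 9.75% + 3% local = 12.75% → $156.22
Photo printing (20 prints) $15.78: labor services → 7.25% + 1.5% local = 8.75% → $1.38
Wall clock $29.20: all other tangible goods → 6.75% + 0% local = 6.75% → $1.97
Haircut $59.05: labor services → 7.25% + 1.5% local = 8.75% → $5.17
Pet grooming $96.72: labor services → 7.25% + 1.5% local = 8.75% → $8.46
Extension cord $24.51: all other tangible goods → 6.75% + 0% local = 6.75% → $1.65
Shoe repair $23.24: labor services → 7.25% + 1.5% local = 8.75% → $2.03
Total tax = $1.17 + $0.86 + $1.62 + $1.05 + $156.22 + $1.38 + $1.97 + $5.17 + $8.46 + $1.65 + $2.03 = $181.58

$181.58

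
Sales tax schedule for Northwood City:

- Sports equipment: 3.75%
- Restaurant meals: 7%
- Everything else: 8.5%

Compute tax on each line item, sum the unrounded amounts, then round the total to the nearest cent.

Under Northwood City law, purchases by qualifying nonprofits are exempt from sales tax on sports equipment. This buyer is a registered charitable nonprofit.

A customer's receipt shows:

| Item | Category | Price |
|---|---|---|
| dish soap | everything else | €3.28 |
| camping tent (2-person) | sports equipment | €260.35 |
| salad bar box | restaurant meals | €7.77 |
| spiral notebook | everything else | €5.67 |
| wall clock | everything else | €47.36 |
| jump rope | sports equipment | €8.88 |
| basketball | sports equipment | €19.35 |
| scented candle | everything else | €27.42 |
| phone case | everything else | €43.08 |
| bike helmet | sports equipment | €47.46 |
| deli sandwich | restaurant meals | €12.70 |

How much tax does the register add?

€12.21

Dish soap €3.28: everything else → 8.5% → €0.2788
Camping tent (2-person) €260.35: sports equipment, buyer-exempt → 0% → €0.00
Salad bar box €7.77: restaurant meals → 7% → €0.5439
Spiral notebook €5.67: everything else → 8.5% → €0.48195
Wall clock €47.36: everything else → 8.5% → €4.0256
Jump rope €8.88: sports equipment, buyer-exempt → 0% → €0.00
Basketball €19.35: sports equipment, buyer-exempt → 0% → €0.00
Scented candle €27.42: everything else → 8.5% → €2.3307
Phone case €43.08: everything else → 8.5% → €3.6618
Bike helmet €47.46: sports equipment, buyer-exempt → 0% → €0.00
Deli sandwich €12.70: restaurant meals → 7% → €0.889
Unrounded tax sum = €12.21175 → €12.21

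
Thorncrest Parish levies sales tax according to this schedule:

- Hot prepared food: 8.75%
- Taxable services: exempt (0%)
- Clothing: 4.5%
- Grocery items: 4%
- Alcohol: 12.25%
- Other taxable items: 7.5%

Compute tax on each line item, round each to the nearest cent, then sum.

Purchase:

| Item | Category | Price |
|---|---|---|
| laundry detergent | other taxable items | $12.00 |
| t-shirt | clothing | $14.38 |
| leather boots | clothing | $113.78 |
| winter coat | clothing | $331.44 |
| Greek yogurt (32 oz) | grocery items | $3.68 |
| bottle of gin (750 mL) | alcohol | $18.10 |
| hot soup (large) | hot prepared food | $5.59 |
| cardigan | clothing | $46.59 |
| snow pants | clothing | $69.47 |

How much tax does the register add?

$29.67

Laundry detergent $12.00: other taxable items → 7.5% → $0.90
T-shirt $14.38: clothing → 4.5% → $0.65
Leather boots $113.78: clothing → 4.5% → $5.12
Winter coat $331.44: clothing → 4.5% → $14.91
Greek yogurt (32 oz) $3.68: grocery items → 4% → $0.15
Bottle of gin (750 mL) $18.10: alcohol → 12.25% → $2.22
Hot soup (large) $5.59: hot prepared food → 8.75% → $0.49
Cardigan $46.59: clothing → 4.5% → $2.10
Snow pants $69.47: clothing → 4.5% → $3.13
Total tax = $0.90 + $0.65 + $5.12 + $14.91 + $0.15 + $2.22 + $0.49 + $2.10 + $3.13 = $29.67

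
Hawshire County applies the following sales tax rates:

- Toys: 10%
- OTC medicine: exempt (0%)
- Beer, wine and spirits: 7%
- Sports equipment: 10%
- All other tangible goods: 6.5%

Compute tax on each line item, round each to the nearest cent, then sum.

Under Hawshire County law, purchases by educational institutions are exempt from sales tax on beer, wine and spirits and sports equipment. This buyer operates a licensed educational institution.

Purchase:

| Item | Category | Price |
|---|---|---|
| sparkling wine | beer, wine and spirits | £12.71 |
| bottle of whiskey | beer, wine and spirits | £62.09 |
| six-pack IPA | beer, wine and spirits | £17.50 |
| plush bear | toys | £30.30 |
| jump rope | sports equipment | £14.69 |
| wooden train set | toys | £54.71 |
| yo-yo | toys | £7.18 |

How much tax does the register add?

Sparkling wine £12.71: beer, wine and spirits, buyer-exempt → 0% → £0.00
Bottle of whiskey £62.09: beer, wine and spirits, buyer-exempt → 0% → £0.00
Six-pack IPA £17.50: beer, wine and spirits, buyer-exempt → 0% → £0.00
Plush bear £30.30: toys → 10% → £3.03
Jump rope £14.69: sports equipment, buyer-exempt → 0% → £0.00
Wooden train set £54.71: toys → 10% → £5.47
Yo-yo £7.18: toys → 10% → £0.72
Total tax = £3.03 + £5.47 + £0.72 = £9.22

£9.22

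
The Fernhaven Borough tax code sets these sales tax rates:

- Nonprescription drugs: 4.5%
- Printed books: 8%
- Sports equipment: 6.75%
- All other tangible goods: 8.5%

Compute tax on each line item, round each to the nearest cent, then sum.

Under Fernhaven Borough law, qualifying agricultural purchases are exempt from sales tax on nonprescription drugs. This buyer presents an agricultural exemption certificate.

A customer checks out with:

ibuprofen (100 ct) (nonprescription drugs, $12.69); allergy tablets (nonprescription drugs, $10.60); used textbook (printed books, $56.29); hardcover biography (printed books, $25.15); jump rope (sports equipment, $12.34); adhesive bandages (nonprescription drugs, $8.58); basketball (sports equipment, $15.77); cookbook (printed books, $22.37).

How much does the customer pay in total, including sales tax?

$173.98

Ibuprofen (100 ct) $12.69: nonprescription drugs, buyer-exempt → 0% → $0.00
Allergy tablets $10.60: nonprescription drugs, buyer-exempt → 0% → $0.00
Used textbook $56.29: printed books → 8% → $4.50
Hardcover biography $25.15: printed books → 8% → $2.01
Jump rope $12.34: sports equipment → 6.75% → $0.83
Adhesive bandages $8.58: nonprescription drugs, buyer-exempt → 0% → $0.00
Basketball $15.77: sports equipment → 6.75% → $1.06
Cookbook $22.37: printed books → 8% → $1.79
Subtotal = $163.79; tax = $10.19; total due = $173.98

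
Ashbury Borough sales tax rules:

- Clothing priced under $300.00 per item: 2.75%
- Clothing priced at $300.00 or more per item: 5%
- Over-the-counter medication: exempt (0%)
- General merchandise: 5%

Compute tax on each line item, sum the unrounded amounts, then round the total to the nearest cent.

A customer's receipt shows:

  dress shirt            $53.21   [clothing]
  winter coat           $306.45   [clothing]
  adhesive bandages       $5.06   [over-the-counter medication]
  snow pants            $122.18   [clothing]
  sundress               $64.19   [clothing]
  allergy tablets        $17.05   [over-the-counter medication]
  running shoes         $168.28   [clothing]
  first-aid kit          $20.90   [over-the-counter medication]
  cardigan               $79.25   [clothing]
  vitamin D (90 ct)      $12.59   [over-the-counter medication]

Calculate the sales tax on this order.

Dress shirt $53.21: clothing, under $300.00 → 2.75% → $1.463275
Winter coat $306.45: clothing, $300.00 or more → 5% → $15.3225
Adhesive bandages $5.06: over-the-counter medication → 0% → $0.00
Snow pants $122.18: clothing, under $300.00 → 2.75% → $3.35995
Sundress $64.19: clothing, under $300.00 → 2.75% → $1.765225
Allergy tablets $17.05: over-the-counter medication → 0% → $0.00
Running shoes $168.28: clothing, under $300.00 → 2.75% → $4.6277
First-aid kit $20.90: over-the-counter medication → 0% → $0.00
Cardigan $79.25: clothing, under $300.00 → 2.75% → $2.179375
Vitamin D (90 ct) $12.59: over-the-counter medication → 0% → $0.00
Unrounded tax sum = $28.718025 → $28.72

$28.72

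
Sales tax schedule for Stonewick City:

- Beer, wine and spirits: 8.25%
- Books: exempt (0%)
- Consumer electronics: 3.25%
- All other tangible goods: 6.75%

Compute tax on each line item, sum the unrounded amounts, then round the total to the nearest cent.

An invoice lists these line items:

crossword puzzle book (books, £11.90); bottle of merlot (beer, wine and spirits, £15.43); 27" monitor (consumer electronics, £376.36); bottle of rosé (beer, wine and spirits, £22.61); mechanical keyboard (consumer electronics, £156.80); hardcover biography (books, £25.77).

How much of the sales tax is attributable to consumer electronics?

£17.33

27" monitor £376.36: consumer electronics → 3.25% → £12.2317
Mechanical keyboard £156.80: consumer electronics → 3.25% → £5.096
Tax on consumer electronics: unrounded sum = £17.3277 → £17.33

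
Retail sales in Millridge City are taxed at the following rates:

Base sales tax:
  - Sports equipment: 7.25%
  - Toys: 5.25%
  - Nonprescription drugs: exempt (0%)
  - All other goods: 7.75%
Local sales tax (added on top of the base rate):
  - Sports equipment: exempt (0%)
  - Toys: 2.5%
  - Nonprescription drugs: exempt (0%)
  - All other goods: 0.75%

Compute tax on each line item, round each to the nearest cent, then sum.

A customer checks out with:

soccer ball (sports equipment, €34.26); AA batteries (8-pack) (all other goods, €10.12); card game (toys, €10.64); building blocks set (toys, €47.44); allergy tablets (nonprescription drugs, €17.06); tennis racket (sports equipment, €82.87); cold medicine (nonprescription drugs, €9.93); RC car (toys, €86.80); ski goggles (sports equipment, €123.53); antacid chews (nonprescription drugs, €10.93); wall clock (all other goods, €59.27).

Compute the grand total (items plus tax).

Soccer ball €34.26: sports equipment → 7.25% + 0% local = 7.25% → €2.48
AA batteries (8-pack) €10.12: all other goods → 7.75% + 0.75% local = 8.5% → €0.86
Card game €10.64: toys → 5.25% + 2.5% local = 7.75% → €0.82
Building blocks set €47.44: toys → 5.25% + 2.5% local = 7.75% → €3.68
Allergy tablets €17.06: nonprescription drugs → 0% + 0% local = 0% → €0.00
Tennis racket €82.87: sports equipment → 7.25% + 0% local = 7.25% → €6.01
Cold medicine €9.93: nonprescription drugs → 0% + 0% local = 0% → €0.00
RC car €86.80: toys → 5.25% + 2.5% local = 7.75% → €6.73
Ski goggles €123.53: sports equipment → 7.25% + 0% local = 7.25% → €8.96
Antacid chews €10.93: nonprescription drugs → 0% + 0% local = 0% → €0.00
Wall clock €59.27: all other goods → 7.75% + 0.75% local = 8.5% → €5.04
Subtotal = €492.85; tax = €34.58; total due = €527.43

€527.43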